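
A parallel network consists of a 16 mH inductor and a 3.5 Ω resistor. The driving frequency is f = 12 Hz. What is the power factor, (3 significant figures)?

0.326

ω = 2πf = 75.40 rad/s
X_L = ωL = 1.21 Ω
Parallel: admittances add. Y = 1/R + 1/(jωL)
Y = (0.286 − j0.829) S
|Y| = 0.877 S → |Z| = 1/|Y| = 1.14 Ω, ∠Z = −∠Y = 71.0°
cos φ = cos(71.0°) = 0.326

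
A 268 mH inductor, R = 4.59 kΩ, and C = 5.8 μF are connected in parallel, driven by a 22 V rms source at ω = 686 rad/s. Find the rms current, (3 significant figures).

32.5 mA

X_L = ωL = 184 Ω
X_C = 1/(ωC) = 251 Ω
Parallel: admittances add. Y = 1/R + 1/(jωL) + jωC
Y = (0.000218 − j0.00146) S
|Y| = 0.00148 S → |Z| = 1/|Y| = 677 Ω, ∠Z = −∠Y = 81.5°
I = V/|Z| = 22/677 = 32.5 mA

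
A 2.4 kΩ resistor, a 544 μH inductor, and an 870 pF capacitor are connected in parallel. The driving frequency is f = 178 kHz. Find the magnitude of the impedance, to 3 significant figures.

ω = 2πf = 1.118e+06 rad/s
X_L = ωL = 608 Ω
X_C = 1/(ωC) = 1030 Ω
Parallel: admittances add. Y = 1/R + 1/(jωL) + jωC
Y = (0.000417 − j0.000671) S
|Y| = 0.000790 S → |Z| = 1/|Y| = 1270 Ω, ∠Z = −∠Y = 58.1°

1270 Ω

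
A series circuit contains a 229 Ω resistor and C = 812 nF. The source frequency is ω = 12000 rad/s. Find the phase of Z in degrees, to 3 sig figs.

-24.1°

X_C = 1/(ωC) = 103 Ω
Z = 229 − j103 Ω
|Z| = √(229² + 103²) = 251 Ω
∠Z = arctan(-103/229) = -24.1°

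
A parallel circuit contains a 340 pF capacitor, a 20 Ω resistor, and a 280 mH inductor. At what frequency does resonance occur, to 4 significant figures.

16.31 kHz

ω₀ = 1/√(LC) = 1/√(0.28 × 3.4e-10) = 102500 rad/s
f₀ = ω₀/(2π) = 16.31 kHz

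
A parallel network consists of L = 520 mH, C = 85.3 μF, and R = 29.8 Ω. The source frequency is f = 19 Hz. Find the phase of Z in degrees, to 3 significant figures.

10.0°

ω = 2πf = 119.4 rad/s
X_L = ωL = 62.1 Ω
X_C = 1/(ωC) = 98.2 Ω
Parallel: admittances add. Y = 1/R + 1/(jωL) + jωC
Y = (0.0336 − j0.00593) S
|Y| = 0.0341 S → |Z| = 1/|Y| = 29.3 Ω, ∠Z = −∠Y = 10.0°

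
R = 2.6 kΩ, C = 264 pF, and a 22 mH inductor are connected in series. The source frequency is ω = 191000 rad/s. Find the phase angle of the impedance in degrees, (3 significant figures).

X_L = ωL = 4200 Ω
X_C = 1/(ωC) = 19800 Ω
Net reactance X = X_L − X_C = -15600 Ω
Z = 2600 − j15600 Ω
|Z| = √(2600² + 15600²) = 15800 Ω
∠Z = arctan(-15600/2600) = -80.6°

-80.6°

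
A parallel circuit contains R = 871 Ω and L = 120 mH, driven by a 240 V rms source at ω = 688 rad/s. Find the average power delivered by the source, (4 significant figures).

X_L = ωL = 82.56 Ω
Parallel: admittances add. Y = 1/R + 1/(jωL)
Y = (0.001148 − j0.01211) S
|Y| = 0.01217 S → |Z| = 1/|Y| = 82.19 Ω, ∠Z = −∠Y = 84.59°
I = V/|Z| = 2.920 A
P = VI cos φ = 240 × 2.920 × cos(84.59°) = 66.13 W

66.13 W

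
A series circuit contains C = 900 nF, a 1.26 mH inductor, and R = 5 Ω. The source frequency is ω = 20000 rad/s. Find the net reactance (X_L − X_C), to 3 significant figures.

X_L = ωL = 25.2 Ω
X_C = 1/(ωC) = 55.6 Ω
X = 25.2 − 55.6 = -30.4 Ω

-30.4 Ω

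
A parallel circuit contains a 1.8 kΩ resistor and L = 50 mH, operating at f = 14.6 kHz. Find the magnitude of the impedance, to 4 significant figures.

ω = 2πf = 91730 rad/s
X_L = ωL = 4587 Ω
Parallel: admittances add. Y = 1/R + 1/(jωL)
Y = (0.0005556 − j0.0002180) S
|Y| = 0.0005968 S → |Z| = 1/|Y| = 1676 Ω, ∠Z = −∠Y = 21.43°

1676 Ω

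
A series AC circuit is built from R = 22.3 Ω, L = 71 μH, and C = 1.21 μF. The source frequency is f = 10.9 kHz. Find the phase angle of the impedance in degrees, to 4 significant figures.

-17.90°

ω = 2πf = 68490 rad/s
X_L = ωL = 4.863 Ω
X_C = 1/(ωC) = 12.07 Ω
Net reactance X = X_L − X_C = -7.205 Ω
Z = 22.30 − j7.205 Ω
|Z| = √(22.30² + 7.205²) = 23.43 Ω
∠Z = arctan(-7.205/22.30) = -17.90°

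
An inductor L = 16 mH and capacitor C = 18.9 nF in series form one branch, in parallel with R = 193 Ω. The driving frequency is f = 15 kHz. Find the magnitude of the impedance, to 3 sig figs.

189 Ω

ω = 2πf = 94250 rad/s
X_L = ωL = 1510 Ω
X_C = 1/(ωC) = 561 Ω
Branch 1: Z₁ = R = 193 Ω
Branch 2 (series LC): Z₂ = j(X_L − X_C) = j947 Ω
Parallel: Z = Z₁Z₂/(Z₁+Z₂), |Z| = 189 Ω, ∠Z = 11.5°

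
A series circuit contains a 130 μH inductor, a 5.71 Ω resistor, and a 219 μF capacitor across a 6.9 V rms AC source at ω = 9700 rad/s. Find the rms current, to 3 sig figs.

1.20 A

X_L = ωL = 1.26 Ω
X_C = 1/(ωC) = 0.471 Ω
Net reactance X = X_L − X_C = 0.790 Ω
Z = 5.71 + j0.790 Ω
|Z| = √(5.71² + 0.790²) = 5.76 Ω
I = V/|Z| = 6.9/5.76 = 1.20 A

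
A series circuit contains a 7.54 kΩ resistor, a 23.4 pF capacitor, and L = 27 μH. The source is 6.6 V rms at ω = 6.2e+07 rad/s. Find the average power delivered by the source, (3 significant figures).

5.68 mW

X_L = ωL = 1670 Ω
X_C = 1/(ωC) = 689 Ω
Net reactance X = X_L − X_C = 985 Ω
Z = 7540 + j985 Ω
|Z| = √(7540² + 985²) = 7600 Ω
∠Z = arctan(985/7540) = 7.44°
I = V/|Z| = 868 μA
P = VI cos φ = 6.6 × 0.000868 × cos(7.44°) = 5.68 mW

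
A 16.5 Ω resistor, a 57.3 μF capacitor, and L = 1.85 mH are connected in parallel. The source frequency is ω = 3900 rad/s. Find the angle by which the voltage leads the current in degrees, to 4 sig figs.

X_L = ωL = 7.215 Ω
X_C = 1/(ωC) = 4.475 Ω
Parallel: admittances add. Y = 1/R + 1/(jωL) + jωC
Y = (0.06061 + j0.08487) S
|Y| = 0.1043 S → |Z| = 1/|Y| = 9.589 Ω, ∠Z = −∠Y = -54.47°

-54.47°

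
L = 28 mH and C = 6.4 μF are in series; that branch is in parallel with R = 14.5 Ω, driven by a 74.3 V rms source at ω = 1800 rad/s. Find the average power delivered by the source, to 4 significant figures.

380.7 W

X_L = ωL = 50.40 Ω
X_C = 1/(ωC) = 86.81 Ω
Branch 1: Z₁ = R = 14.50 Ω
Branch 2 (series LC): Z₂ = j(X_L − X_C) = −j36.41 Ω
Parallel: Z = Z₁Z₂/(Z₁+Z₂), |Z| = 13.47 Ω, ∠Z = -21.72°
I = V/|Z| = 5.516 A
P = VI cos φ = 74.3 × 5.516 × cos(-21.72°) = 380.7 W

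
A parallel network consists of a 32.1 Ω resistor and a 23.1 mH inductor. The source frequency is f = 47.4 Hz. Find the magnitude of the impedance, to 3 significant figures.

6.73 Ω

ω = 2πf = 297.8 rad/s
X_L = ωL = 6.88 Ω
Parallel: admittances add. Y = 1/R + 1/(jωL)
Y = (0.0312 − j0.145) S
|Y| = 0.149 S → |Z| = 1/|Y| = 6.73 Ω, ∠Z = −∠Y = 77.9°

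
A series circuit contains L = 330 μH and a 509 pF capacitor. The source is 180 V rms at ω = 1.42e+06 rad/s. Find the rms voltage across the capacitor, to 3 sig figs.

272 V

X_L = ωL = 469 Ω
X_C = 1/(ωC) = 1380 Ω
Net reactance X = X_L − X_C = -915 Ω
Z = − j915 Ω
|Z| = √(0² + 915²) = 915 Ω
I = V/|Z| = 197 mA
V_C = I·|Z_C| = 0.197 × 1380 = 272 V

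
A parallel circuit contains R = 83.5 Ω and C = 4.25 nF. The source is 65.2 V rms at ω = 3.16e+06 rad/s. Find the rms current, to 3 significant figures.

1.17 A

X_C = 1/(ωC) = 74.5 Ω
Parallel: admittances add. Y = 1/R + jωC
Y = (0.0120 + j0.0134) S
|Y| = 0.0180 S → |Z| = 1/|Y| = 55.6 Ω, ∠Z = −∠Y = -48.3°
I = V/|Z| = 65.2/55.6 = 1.17 A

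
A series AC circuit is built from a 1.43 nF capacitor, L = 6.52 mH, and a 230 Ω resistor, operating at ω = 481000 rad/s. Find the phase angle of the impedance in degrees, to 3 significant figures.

X_L = ωL = 3140 Ω
X_C = 1/(ωC) = 1450 Ω
Net reactance X = X_L − X_C = 1680 Ω
Z = 230 + j1680 Ω
|Z| = √(230² + 1680²) = 1700 Ω
∠Z = arctan(1680/230) = 82.2°

82.2°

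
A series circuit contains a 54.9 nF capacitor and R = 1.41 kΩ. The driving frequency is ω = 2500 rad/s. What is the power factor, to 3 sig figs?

0.190

X_C = 1/(ωC) = 7290 Ω
Z = 1410 − j7290 Ω
|Z| = √(1410² + 7290²) = 7420 Ω
∠Z = arctan(-7290/1410) = -79.0°
cos φ = cos(-79.0°) = 0.190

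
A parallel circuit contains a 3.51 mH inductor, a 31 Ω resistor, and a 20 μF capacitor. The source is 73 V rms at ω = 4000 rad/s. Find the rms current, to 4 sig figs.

2.440 A

X_L = ωL = 14.04 Ω
X_C = 1/(ωC) = 12.50 Ω
Parallel: admittances add. Y = 1/R + 1/(jωL) + jωC
Y = (0.03226 + j0.008775) S
|Y| = 0.03343 S → |Z| = 1/|Y| = 29.91 Ω, ∠Z = −∠Y = -15.22°
I = V/|Z| = 73/29.91 = 2.440 A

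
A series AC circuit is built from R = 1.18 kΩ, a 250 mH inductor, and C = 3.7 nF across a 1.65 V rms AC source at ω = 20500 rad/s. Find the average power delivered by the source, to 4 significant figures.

X_L = ωL = 5125 Ω
X_C = 1/(ωC) = 13180 Ω
Net reactance X = X_L − X_C = -8059 Ω
Z = 1180 − j8059 Ω
|Z| = √(1180² + 8059²) = 8145 Ω
∠Z = arctan(-8059/1180) = -81.67°
I = V/|Z| = 202.6 μA
P = VI cos φ = 1.65 × 0.0002026 × cos(-81.67°) = 48.43 μW

48.43 μW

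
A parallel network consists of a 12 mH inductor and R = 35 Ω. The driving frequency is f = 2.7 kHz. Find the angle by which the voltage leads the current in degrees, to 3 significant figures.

9.76°

ω = 2πf = 16960 rad/s
X_L = ωL = 204 Ω
Parallel: admittances add. Y = 1/R + 1/(jωL)
Y = (0.0286 − j0.00491) S
|Y| = 0.0290 S → |Z| = 1/|Y| = 34.5 Ω, ∠Z = −∠Y = 9.76°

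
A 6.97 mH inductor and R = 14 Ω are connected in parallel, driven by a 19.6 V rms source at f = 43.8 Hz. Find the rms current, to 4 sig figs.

ω = 2πf = 275.2 rad/s
X_L = ωL = 1.918 Ω
Parallel: admittances add. Y = 1/R + 1/(jωL)
Y = (0.07143 − j0.5213) S
|Y| = 0.5262 S → |Z| = 1/|Y| = 1.900 Ω, ∠Z = −∠Y = 82.20°
I = V/|Z| = 19.6/1.900 = 10.31 A

10.31 A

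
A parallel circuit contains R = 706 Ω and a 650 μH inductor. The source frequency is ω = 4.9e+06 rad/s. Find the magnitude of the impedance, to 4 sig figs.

689.3 Ω

X_L = ωL = 3185 Ω
Parallel: admittances add. Y = 1/R + 1/(jωL)
Y = (0.001416 − j0.0003140) S
|Y| = 0.001451 S → |Z| = 1/|Y| = 689.3 Ω, ∠Z = −∠Y = 12.50°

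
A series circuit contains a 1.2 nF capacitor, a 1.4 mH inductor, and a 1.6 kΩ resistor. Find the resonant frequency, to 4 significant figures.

ω₀ = 1/√(LC) = 1/√(0.0014 × 1.2e-09) = 771500 rad/s
f₀ = ω₀/(2π) = 122.8 kHz

122.8 kHz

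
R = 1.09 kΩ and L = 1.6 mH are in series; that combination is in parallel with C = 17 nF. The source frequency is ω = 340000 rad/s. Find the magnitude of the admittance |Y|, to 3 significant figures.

5.46 mS

X_L = ωL = 544 Ω
X_C = 1/(ωC) = 173 Ω
Branch 1 (R+jX_L): Z₁ = 1090 + j544 Ω, |Z₁| = 1220 Ω
Branch 2 (−jX_C): Z₂ = −j173 Ω
Parallel: Z = Z₁Z₂/(Z₁+Z₂), |Z| = 183 Ω, ∠Z = -82.3°
|Y| = 1/|Z| = 5.46 mS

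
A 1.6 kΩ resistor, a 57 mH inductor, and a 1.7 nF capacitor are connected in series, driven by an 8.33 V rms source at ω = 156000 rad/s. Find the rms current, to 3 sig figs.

1.55 mA

X_L = ωL = 8890 Ω
X_C = 1/(ωC) = 3770 Ω
Net reactance X = X_L − X_C = 5120 Ω
Z = 1600 + j5120 Ω
|Z| = √(1600² + 5120²) = 5370 Ω
I = V/|Z| = 8.33/5370 = 1.55 mA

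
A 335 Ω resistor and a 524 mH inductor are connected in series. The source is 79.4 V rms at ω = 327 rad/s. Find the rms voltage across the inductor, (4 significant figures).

X_L = ωL = 171.3 Ω
Z = 335.0 + j171.3 Ω
|Z| = √(335.0² + 171.3²) = 376.3 Ω
I = V/|Z| = 211.0 mA
V_L = I·|Z_L| = 0.2110 × 171.3 = 36.16 V

36.16 V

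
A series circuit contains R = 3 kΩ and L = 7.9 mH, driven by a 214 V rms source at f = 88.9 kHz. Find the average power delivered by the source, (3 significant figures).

4.83 W

ω = 2πf = 558600 rad/s
X_L = ωL = 4410 Ω
Z = 3000 + j4410 Ω
|Z| = √(3000² + 4410²) = 5340 Ω
∠Z = arctan(4410/3000) = 55.8°
I = V/|Z| = 40.1 mA
P = VI cos φ = 214 × 0.0401 × cos(55.8°) = 4.83 W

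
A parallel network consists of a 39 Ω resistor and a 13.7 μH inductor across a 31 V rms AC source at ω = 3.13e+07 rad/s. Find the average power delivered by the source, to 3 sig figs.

X_L = ωL = 429 Ω
Parallel: admittances add. Y = 1/R + 1/(jωL)
Y = (0.0256 − j0.00233) S
|Y| = 0.0257 S → |Z| = 1/|Y| = 38.8 Ω, ∠Z = −∠Y = 5.20°
I = V/|Z| = 798 mA
P = VI cos φ = 31 × 0.798 × cos(5.20°) = 24.6 W

24.6 W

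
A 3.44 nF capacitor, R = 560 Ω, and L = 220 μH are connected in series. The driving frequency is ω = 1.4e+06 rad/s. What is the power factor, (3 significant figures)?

0.984

X_L = ωL = 308 Ω
X_C = 1/(ωC) = 208 Ω
Net reactance X = X_L − X_C = 100 Ω
Z = 560 + j100 Ω
|Z| = √(560² + 100²) = 569 Ω
∠Z = arctan(100/560) = 10.2°
cos φ = cos(10.2°) = 0.984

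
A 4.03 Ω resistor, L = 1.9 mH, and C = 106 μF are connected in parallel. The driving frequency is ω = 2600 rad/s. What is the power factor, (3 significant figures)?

0.959

X_L = ωL = 4.94 Ω
X_C = 1/(ωC) = 3.63 Ω
Parallel: admittances add. Y = 1/R + 1/(jωL) + jωC
Y = (0.248 + j0.0732) S
|Y| = 0.259 S → |Z| = 1/|Y| = 3.87 Ω, ∠Z = −∠Y = -16.4°
cos φ = cos(-16.4°) = 0.959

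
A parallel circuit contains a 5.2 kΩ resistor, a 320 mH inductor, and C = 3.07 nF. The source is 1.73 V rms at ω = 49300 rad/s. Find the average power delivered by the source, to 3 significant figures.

X_L = ωL = 15800 Ω
X_C = 1/(ωC) = 6610 Ω
Parallel: admittances add. Y = 1/R + 1/(jωL) + jωC
Y = (0.000192 + j8.8e-05) S
|Y| = 0.000211 S → |Z| = 1/|Y| = 4730 Ω, ∠Z = −∠Y = -24.6°
I = V/|Z| = 366 μA
P = VI cos φ = 1.73 × 0.000366 × cos(-24.6°) = 576 μW

576 μW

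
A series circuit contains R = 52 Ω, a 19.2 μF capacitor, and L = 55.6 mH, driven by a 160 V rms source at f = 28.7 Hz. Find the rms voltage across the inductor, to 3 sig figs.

ω = 2πf = 180.3 rad/s
X_L = ωL = 10.0 Ω
X_C = 1/(ωC) = 289 Ω
Net reactance X = X_L − X_C = -279 Ω
Z = 52.0 − j279 Ω
|Z| = √(52.0² + 279²) = 284 Ω
I = V/|Z| = 564 mA
V_L = I·|Z_L| = 0.564 × 10.0 = 5.66 V

5.66 V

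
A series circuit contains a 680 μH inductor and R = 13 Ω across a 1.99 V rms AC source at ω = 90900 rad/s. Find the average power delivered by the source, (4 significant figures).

12.90 mW

X_L = ωL = 61.81 Ω
Z = 13.00 + j61.81 Ω
|Z| = √(13.00² + 61.81²) = 63.16 Ω
∠Z = arctan(61.81/13.00) = 78.12°
I = V/|Z| = 31.51 mA
P = VI cos φ = 1.99 × 0.03151 × cos(78.12°) = 12.90 mW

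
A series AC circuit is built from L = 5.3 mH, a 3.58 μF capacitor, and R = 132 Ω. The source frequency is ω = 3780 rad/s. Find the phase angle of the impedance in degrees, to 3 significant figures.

-22.2°

X_L = ωL = 20.0 Ω
X_C = 1/(ωC) = 73.9 Ω
Net reactance X = X_L − X_C = -53.9 Ω
Z = 132 − j53.9 Ω
|Z| = √(132² + 53.9²) = 143 Ω
∠Z = arctan(-53.9/132) = -22.2°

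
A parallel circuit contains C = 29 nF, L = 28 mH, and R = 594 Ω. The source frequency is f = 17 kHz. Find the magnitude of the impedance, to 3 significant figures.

ω = 2πf = 106800 rad/s
X_L = ωL = 2990 Ω
X_C = 1/(ωC) = 323 Ω
Parallel: admittances add. Y = 1/R + 1/(jωL) + jωC
Y = (0.00168 + j0.00276) S
|Y| = 0.00324 S → |Z| = 1/|Y| = 309 Ω, ∠Z = −∠Y = -58.6°

309 Ω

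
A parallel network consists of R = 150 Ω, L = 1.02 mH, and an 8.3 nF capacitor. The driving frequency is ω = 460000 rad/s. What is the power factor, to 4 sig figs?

0.9695

X_L = ωL = 469.2 Ω
X_C = 1/(ωC) = 261.9 Ω
Parallel: admittances add. Y = 1/R + 1/(jωL) + jωC
Y = (0.006667 + j0.001687) S
|Y| = 0.006877 S → |Z| = 1/|Y| = 145.4 Ω, ∠Z = −∠Y = -14.20°
cos φ = cos(-14.20°) = 0.9695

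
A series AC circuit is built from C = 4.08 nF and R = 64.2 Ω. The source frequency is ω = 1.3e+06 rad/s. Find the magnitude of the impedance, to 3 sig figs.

199 Ω

X_C = 1/(ωC) = 189 Ω
Z = 64.2 − j189 Ω
|Z| = √(64.2² + 189²) = 199 Ω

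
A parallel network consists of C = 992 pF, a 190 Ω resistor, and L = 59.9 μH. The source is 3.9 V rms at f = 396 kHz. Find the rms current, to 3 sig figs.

ω = 2πf = 2.488e+06 rad/s
X_L = ωL = 149 Ω
X_C = 1/(ωC) = 405 Ω
Parallel: admittances add. Y = 1/R + 1/(jωL) + jωC
Y = (0.00526 − j0.00424) S
|Y| = 0.00676 S → |Z| = 1/|Y| = 148 Ω, ∠Z = −∠Y = 38.9°
I = V/|Z| = 3.9/148 = 26.4 mA

26.4 mA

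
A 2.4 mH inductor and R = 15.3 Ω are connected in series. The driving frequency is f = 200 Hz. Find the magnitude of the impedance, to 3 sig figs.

15.6 Ω

ω = 2πf = 1257 rad/s
X_L = ωL = 3.02 Ω
Z = 15.3 + j3.02 Ω
|Z| = √(15.3² + 3.02²) = 15.6 Ω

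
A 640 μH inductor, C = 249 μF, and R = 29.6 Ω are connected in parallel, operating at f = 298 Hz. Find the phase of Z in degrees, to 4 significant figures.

84.76°

ω = 2πf = 1872 rad/s
X_L = ωL = 1.198 Ω
X_C = 1/(ωC) = 2.145 Ω
Parallel: admittances add. Y = 1/R + 1/(jωL) + jωC
Y = (0.03378 − j0.3683) S
|Y| = 0.3698 S → |Z| = 1/|Y| = 2.704 Ω, ∠Z = −∠Y = 84.76°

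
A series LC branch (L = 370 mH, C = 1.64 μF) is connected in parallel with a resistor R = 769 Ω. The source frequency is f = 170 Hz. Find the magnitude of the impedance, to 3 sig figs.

171 Ω

ω = 2πf = 1068 rad/s
X_L = ωL = 395 Ω
X_C = 1/(ωC) = 571 Ω
Branch 1: Z₁ = R = 769 Ω
Branch 2 (series LC): Z₂ = j(X_L − X_C) = −j176 Ω
Parallel: Z = Z₁Z₂/(Z₁+Z₂), |Z| = 171 Ω, ∠Z = -77.1°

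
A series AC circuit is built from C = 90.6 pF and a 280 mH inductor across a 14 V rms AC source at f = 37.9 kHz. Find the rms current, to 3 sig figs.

ω = 2πf = 238100 rad/s
X_L = ωL = 66700 Ω
X_C = 1/(ωC) = 46400 Ω
Net reactance X = X_L − X_C = 20300 Ω
Z = j20300 Ω
|Z| = √(0² + 20300²) = 20300 Ω
I = V/|Z| = 14/20300 = 689 μA

689 μA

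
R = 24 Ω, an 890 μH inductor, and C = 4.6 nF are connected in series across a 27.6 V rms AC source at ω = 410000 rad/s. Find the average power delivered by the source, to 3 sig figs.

X_L = ωL = 365 Ω
X_C = 1/(ωC) = 530 Ω
Net reactance X = X_L − X_C = -165 Ω
Z = 24.0 − j165 Ω
|Z| = √(24.0² + 165²) = 167 Ω
∠Z = arctan(-165/24.0) = -81.7°
I = V/|Z| = 165 mA
P = VI cos φ = 27.6 × 0.165 × cos(-81.7°) = 655 mW

655 mW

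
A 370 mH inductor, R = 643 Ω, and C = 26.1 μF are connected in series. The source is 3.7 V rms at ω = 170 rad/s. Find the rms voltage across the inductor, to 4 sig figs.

0.3509 V

X_L = ωL = 62.90 Ω
X_C = 1/(ωC) = 225.4 Ω
Net reactance X = X_L − X_C = -162.5 Ω
Z = 643.0 − j162.5 Ω
|Z| = √(643.0² + 162.5²) = 663.2 Ω
I = V/|Z| = 5.579 mA
V_L = I·|Z_L| = 0.005579 × 62.90 = 0.3509 V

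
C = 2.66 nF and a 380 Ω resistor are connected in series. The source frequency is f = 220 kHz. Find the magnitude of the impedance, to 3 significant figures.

467 Ω

ω = 2πf = 1.382e+06 rad/s
X_C = 1/(ωC) = 272 Ω
Z = 380 − j272 Ω
|Z| = √(380² + 272²) = 467 Ω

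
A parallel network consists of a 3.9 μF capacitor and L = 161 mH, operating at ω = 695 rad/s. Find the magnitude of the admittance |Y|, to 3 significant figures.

6.23 mS

X_L = ωL = 112 Ω
X_C = 1/(ωC) = 369 Ω
Parallel: admittances add. Y = 1/(jωL) + jωC
Y = (0 − j0.00623) S
|Y| = 0.00623 S → |Z| = 1/|Y| = 161 Ω, ∠Z = −∠Y = 90.0°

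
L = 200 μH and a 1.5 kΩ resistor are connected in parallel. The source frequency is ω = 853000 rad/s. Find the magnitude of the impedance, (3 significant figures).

X_L = ωL = 171 Ω
Parallel: admittances add. Y = 1/R + 1/(jωL)
Y = (0.000667 − j0.00586) S
|Y| = 0.00590 S → |Z| = 1/|Y| = 170 Ω, ∠Z = −∠Y = 83.5°

170 Ω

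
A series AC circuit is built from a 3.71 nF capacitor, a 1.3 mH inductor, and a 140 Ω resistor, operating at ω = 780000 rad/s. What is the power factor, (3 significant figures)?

0.205

X_L = ωL = 1010 Ω
X_C = 1/(ωC) = 346 Ω
Net reactance X = X_L − X_C = 668 Ω
Z = 140 + j668 Ω
|Z| = √(140² + 668²) = 683 Ω
∠Z = arctan(668/140) = 78.2°
cos φ = cos(78.2°) = 0.205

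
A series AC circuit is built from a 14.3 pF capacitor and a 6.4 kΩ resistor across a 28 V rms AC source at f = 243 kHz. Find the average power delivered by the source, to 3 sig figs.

2.35 mW

ω = 2πf = 1.527e+06 rad/s
X_C = 1/(ωC) = 45800 Ω
Z = 6400 − j45800 Ω
|Z| = √(6400² + 45800²) = 46200 Ω
∠Z = arctan(-45800/6400) = -82.0°
I = V/|Z| = 605 μA
P = VI cos φ = 28 × 0.000605 × cos(-82.0°) = 2.35 mW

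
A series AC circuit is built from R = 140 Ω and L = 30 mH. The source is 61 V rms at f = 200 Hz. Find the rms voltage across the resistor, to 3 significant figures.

58.9 V

ω = 2πf = 1257 rad/s
X_L = ωL = 37.7 Ω
Z = 140 + j37.7 Ω
|Z| = √(140² + 37.7²) = 145 Ω
I = V/|Z| = 421 mA
V_R = I·|Z_R| = 0.421 × 140 = 58.9 V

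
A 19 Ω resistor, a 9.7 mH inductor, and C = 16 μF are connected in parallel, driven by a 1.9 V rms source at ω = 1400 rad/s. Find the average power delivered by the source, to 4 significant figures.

190.0 mW

X_L = ωL = 13.58 Ω
X_C = 1/(ωC) = 44.64 Ω
Parallel: admittances add. Y = 1/R + 1/(jωL) + jωC
Y = (0.05263 − j0.05124) S
|Y| = 0.07345 S → |Z| = 1/|Y| = 13.61 Ω, ∠Z = −∠Y = 44.23°
I = V/|Z| = 139.6 mA
P = VI cos φ = 1.9 × 0.1396 × cos(44.23°) = 190.0 mW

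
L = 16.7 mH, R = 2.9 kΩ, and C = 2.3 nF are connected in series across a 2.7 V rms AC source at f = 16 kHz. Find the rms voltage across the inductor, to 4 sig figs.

ω = 2πf = 100500 rad/s
X_L = ωL = 1679 Ω
X_C = 1/(ωC) = 4325 Ω
Net reactance X = X_L − X_C = -2646 Ω
Z = 2900 − j2646 Ω
|Z| = √(2900² + 2646²) = 3926 Ω
I = V/|Z| = 687.8 μA
V_L = I·|Z_L| = 0.0006878 × 1679 = 1.155 V

1.155 V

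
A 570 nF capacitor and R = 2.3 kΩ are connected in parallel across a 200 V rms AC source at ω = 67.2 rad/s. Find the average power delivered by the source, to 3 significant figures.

17.4 W

X_C = 1/(ωC) = 26100 Ω
Parallel: admittances add. Y = 1/R + jωC
Y = (0.000435 + j3.83e-05) S
|Y| = 0.000436 S → |Z| = 1/|Y| = 2290 Ω, ∠Z = −∠Y = -5.03°
I = V/|Z| = 87.3 mA
P = VI cos φ = 200 × 0.0873 × cos(-5.03°) = 17.4 W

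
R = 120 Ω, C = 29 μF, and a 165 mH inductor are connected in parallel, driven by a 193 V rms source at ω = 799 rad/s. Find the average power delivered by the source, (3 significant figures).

310 W

X_L = ωL = 132 Ω
X_C = 1/(ωC) = 43.2 Ω
Parallel: admittances add. Y = 1/R + 1/(jωL) + jωC
Y = (0.00833 + j0.0156) S
|Y| = 0.0177 S → |Z| = 1/|Y| = 56.6 Ω, ∠Z = −∠Y = -61.9°
I = V/|Z| = 3.41 A
P = VI cos φ = 193 × 3.41 × cos(-61.9°) = 310 W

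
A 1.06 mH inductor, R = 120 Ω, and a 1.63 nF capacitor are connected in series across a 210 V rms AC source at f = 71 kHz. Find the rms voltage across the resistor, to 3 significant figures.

ω = 2πf = 446100 rad/s
X_L = ωL = 473 Ω
X_C = 1/(ωC) = 1380 Ω
Net reactance X = X_L − X_C = -902 Ω
Z = 120 − j902 Ω
|Z| = √(120² + 902²) = 910 Ω
I = V/|Z| = 231 mA
V_R = I·|Z_R| = 0.231 × 120 = 27.7 V

27.7 V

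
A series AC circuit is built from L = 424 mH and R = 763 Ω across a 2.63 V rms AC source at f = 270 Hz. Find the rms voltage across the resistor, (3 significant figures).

ω = 2πf = 1696 rad/s
X_L = ωL = 719 Ω
Z = 763 + j719 Ω
|Z| = √(763² + 719²) = 1050 Ω
I = V/|Z| = 2.51 mA
V_R = I·|Z_R| = 0.00251 × 763 = 1.91 V

1.91 V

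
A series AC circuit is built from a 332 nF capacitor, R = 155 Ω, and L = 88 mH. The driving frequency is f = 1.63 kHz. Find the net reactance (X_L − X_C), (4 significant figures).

607.2 Ω

ω = 2πf = 10240 rad/s
X_L = ωL = 901.3 Ω
X_C = 1/(ωC) = 294.1 Ω
X = 901.3 − 294.1 = 607.2 Ω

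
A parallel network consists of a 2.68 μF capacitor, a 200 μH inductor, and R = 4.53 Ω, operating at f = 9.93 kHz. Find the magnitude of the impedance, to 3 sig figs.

ω = 2πf = 62390 rad/s
X_L = ωL = 12.5 Ω
X_C = 1/(ωC) = 5.98 Ω
Parallel: admittances add. Y = 1/R + 1/(jωL) + jωC
Y = (0.221 + j0.0871) S
|Y| = 0.237 S → |Z| = 1/|Y| = 4.21 Ω, ∠Z = −∠Y = -21.5°

4.21 Ω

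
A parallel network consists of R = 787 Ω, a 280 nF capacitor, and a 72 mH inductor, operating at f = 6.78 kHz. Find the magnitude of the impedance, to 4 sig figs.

85.68 Ω

ω = 2πf = 42600 rad/s
X_L = ωL = 3067 Ω
X_C = 1/(ωC) = 83.84 Ω
Parallel: admittances add. Y = 1/R + 1/(jωL) + jωC
Y = (0.001271 + j0.01160) S
|Y| = 0.01167 S → |Z| = 1/|Y| = 85.68 Ω, ∠Z = −∠Y = -83.75°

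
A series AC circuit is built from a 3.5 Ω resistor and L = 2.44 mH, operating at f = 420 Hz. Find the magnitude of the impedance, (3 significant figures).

ω = 2πf = 2639 rad/s
X_L = ωL = 6.44 Ω
Z = 3.50 + j6.44 Ω
|Z| = √(3.50² + 6.44²) = 7.33 Ω

7.33 Ω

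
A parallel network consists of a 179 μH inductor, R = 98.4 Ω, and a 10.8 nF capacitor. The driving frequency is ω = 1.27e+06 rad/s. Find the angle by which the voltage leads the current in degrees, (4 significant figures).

-42.51°

X_L = ωL = 227.3 Ω
X_C = 1/(ωC) = 72.91 Ω
Parallel: admittances add. Y = 1/R + 1/(jωL) + jωC
Y = (0.01016 + j0.009317) S
|Y| = 0.01379 S → |Z| = 1/|Y| = 72.53 Ω, ∠Z = −∠Y = -42.51°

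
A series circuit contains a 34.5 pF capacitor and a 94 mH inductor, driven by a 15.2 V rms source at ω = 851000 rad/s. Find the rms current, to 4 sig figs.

X_L = ωL = 79990 Ω
X_C = 1/(ωC) = 34060 Ω
Net reactance X = X_L − X_C = 45930 Ω
Z = j45930 Ω
|Z| = √(0² + 45930²) = 45930 Ω
I = V/|Z| = 15.2/45930 = 330.9 μA

330.9 μA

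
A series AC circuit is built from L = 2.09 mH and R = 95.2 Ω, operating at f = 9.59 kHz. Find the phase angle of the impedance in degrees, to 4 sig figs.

52.91°

ω = 2πf = 60260 rad/s
X_L = ωL = 125.9 Ω
Z = 95.20 + j125.9 Ω
|Z| = √(95.20² + 125.9²) = 157.9 Ω
∠Z = arctan(125.9/95.20) = 52.91°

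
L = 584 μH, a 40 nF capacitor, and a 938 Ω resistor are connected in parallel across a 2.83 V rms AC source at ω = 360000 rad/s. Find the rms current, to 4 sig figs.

X_L = ωL = 210.2 Ω
X_C = 1/(ωC) = 69.44 Ω
Parallel: admittances add. Y = 1/R + 1/(jωL) + jωC
Y = (0.001066 + j0.009644) S
|Y| = 0.009702 S → |Z| = 1/|Y| = 103.1 Ω, ∠Z = −∠Y = -83.69°
I = V/|Z| = 2.83/103.1 = 27.46 mA

27.46 mA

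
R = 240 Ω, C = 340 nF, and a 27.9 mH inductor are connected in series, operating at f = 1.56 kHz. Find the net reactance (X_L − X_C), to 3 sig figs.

ω = 2πf = 9802 rad/s
X_L = ωL = 273 Ω
X_C = 1/(ωC) = 300 Ω
X = 273 − 300 = -26.6 Ω

-26.6 Ω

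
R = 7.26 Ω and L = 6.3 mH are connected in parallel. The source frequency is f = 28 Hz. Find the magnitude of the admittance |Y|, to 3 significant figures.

913 mS

ω = 2πf = 175.9 rad/s
X_L = ωL = 1.11 Ω
Parallel: admittances add. Y = 1/R + 1/(jωL)
Y = (0.138 − j0.902) S
|Y| = 0.913 S → |Z| = 1/|Y| = 1.10 Ω, ∠Z = −∠Y = 81.3°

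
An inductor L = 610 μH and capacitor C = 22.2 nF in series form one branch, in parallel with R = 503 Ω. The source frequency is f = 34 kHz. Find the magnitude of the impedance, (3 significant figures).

ω = 2πf = 213600 rad/s
X_L = ωL = 130 Ω
X_C = 1/(ωC) = 211 Ω
Branch 1: Z₁ = R = 503 Ω
Branch 2 (series LC): Z₂ = j(X_L − X_C) = −j80.5 Ω
Parallel: Z = Z₁Z₂/(Z₁+Z₂), |Z| = 79.5 Ω, ∠Z = -80.9°

79.5 Ω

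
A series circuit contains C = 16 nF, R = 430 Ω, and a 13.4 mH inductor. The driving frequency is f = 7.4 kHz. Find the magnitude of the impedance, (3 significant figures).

ω = 2πf = 46500 rad/s
X_L = ωL = 623 Ω
X_C = 1/(ωC) = 1340 Ω
Net reactance X = X_L − X_C = -721 Ω
Z = 430 − j721 Ω
|Z| = √(430² + 721²) = 840 Ω

840 Ω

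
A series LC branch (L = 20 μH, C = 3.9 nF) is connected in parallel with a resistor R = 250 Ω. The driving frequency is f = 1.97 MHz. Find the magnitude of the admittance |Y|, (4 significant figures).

5.953 mS

ω = 2πf = 1.238e+07 rad/s
X_L = ωL = 247.6 Ω
X_C = 1/(ωC) = 20.72 Ω
Branch 1: Z₁ = R = 250.0 Ω
Branch 2 (series LC): Z₂ = j(X_L − X_C) = j226.8 Ω
Parallel: Z = Z₁Z₂/(Z₁+Z₂), |Z| = 168.0 Ω, ∠Z = 47.78°
|Y| = 1/|Z| = 5.953 mS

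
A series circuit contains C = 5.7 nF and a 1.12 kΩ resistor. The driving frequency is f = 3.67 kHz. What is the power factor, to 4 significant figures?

0.1456

ω = 2πf = 23060 rad/s
X_C = 1/(ωC) = 7608 Ω
Z = 1120 − j7608 Ω
|Z| = √(1120² + 7608²) = 7690 Ω
∠Z = arctan(-7608/1120) = -81.63°
cos φ = cos(-81.63°) = 0.1456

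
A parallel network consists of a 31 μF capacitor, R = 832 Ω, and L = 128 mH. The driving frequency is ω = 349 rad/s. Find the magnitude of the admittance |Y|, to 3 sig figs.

X_L = ωL = 44.7 Ω
X_C = 1/(ωC) = 92.4 Ω
Parallel: admittances add. Y = 1/R + 1/(jωL) + jωC
Y = (0.00120 − j0.0116) S
|Y| = 0.0116 S → |Z| = 1/|Y| = 86.0 Ω, ∠Z = −∠Y = 84.1°

11.6 mS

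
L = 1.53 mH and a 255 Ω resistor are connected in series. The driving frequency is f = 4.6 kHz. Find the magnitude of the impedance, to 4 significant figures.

258.8 Ω

ω = 2πf = 28900 rad/s
X_L = ωL = 44.22 Ω
Z = 255.0 + j44.22 Ω
|Z| = √(255.0² + 44.22²) = 258.8 Ω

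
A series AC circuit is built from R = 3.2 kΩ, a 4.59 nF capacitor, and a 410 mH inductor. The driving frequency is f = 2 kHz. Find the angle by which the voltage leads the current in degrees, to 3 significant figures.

ω = 2πf = 12570 rad/s
X_L = ωL = 5150 Ω
X_C = 1/(ωC) = 17300 Ω
Net reactance X = X_L − X_C = -12200 Ω
Z = 3200 − j12200 Ω
|Z| = √(3200² + 12200²) = 12600 Ω
∠Z = arctan(-12200/3200) = -75.3°

-75.3°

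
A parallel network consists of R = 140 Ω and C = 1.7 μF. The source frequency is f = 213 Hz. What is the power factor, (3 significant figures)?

ω = 2πf = 1338 rad/s
X_C = 1/(ωC) = 440 Ω
Parallel: admittances add. Y = 1/R + jωC
Y = (0.00714 + j0.00228) S
|Y| = 0.00750 S → |Z| = 1/|Y| = 133 Ω, ∠Z = −∠Y = -17.7°
cos φ = cos(-17.7°) = 0.953

0.953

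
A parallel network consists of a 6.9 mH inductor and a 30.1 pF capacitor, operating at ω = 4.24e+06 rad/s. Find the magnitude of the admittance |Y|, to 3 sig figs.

X_L = ωL = 29300 Ω
X_C = 1/(ωC) = 7840 Ω
Parallel: admittances add. Y = 1/(jωL) + jωC
Y = (0 + j9.34e-05) S
|Y| = 9.34e-05 S → |Z| = 1/|Y| = 10700 Ω, ∠Z = −∠Y = -90.0°

93.4 μS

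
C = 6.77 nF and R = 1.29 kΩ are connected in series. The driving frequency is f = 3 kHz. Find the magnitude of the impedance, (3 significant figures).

7940 Ω

ω = 2πf = 18850 rad/s
X_C = 1/(ωC) = 7840 Ω
Z = 1290 − j7840 Ω
|Z| = √(1290² + 7840²) = 7940 Ω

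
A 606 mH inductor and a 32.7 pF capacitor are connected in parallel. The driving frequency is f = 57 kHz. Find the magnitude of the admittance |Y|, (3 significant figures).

ω = 2πf = 358100 rad/s
X_L = ωL = 217000 Ω
X_C = 1/(ωC) = 85400 Ω
Parallel: admittances add. Y = 1/(jωL) + jωC
Y = (0 + j7.1e-06) S
|Y| = 7.1e-06 S → |Z| = 1/|Y| = 141000 Ω, ∠Z = −∠Y = -90.0°

7.10 μS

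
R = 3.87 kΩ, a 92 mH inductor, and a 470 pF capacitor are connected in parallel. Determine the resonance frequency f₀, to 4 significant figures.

ω₀ = 1/√(LC) = 1/√(0.092 × 4.7e-10) = 152100 rad/s
f₀ = ω₀/(2π) = 24.20 kHz

24.20 kHz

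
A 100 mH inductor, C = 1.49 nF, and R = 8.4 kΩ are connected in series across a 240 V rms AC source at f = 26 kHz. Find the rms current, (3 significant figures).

ω = 2πf = 163400 rad/s
X_L = ωL = 16300 Ω
X_C = 1/(ωC) = 4110 Ω
Net reactance X = X_L − X_C = 12200 Ω
Z = 8400 + j12200 Ω
|Z| = √(8400² + 12200²) = 14800 Ω
I = V/|Z| = 240/14800 = 16.2 mA

16.2 mA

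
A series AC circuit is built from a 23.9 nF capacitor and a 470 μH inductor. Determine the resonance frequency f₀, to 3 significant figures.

47.5 kHz

ω₀ = 1/√(LC) = 1/√(0.00047 × 2.39e-08) = 298400 rad/s
f₀ = ω₀/(2π) = 47.5 kHz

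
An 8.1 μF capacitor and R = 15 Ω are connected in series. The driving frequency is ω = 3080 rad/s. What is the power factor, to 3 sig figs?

0.350

X_C = 1/(ωC) = 40.1 Ω
Z = 15.0 − j40.1 Ω
|Z| = √(15.0² + 40.1²) = 42.8 Ω
∠Z = arctan(-40.1/15.0) = -69.5°
cos φ = cos(-69.5°) = 0.350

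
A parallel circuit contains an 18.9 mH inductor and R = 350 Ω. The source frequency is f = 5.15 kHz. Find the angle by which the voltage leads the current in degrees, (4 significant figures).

ω = 2πf = 32360 rad/s
X_L = ωL = 611.6 Ω
Parallel: admittances add. Y = 1/R + 1/(jωL)
Y = (0.002857 − j0.001635) S
|Y| = 0.003292 S → |Z| = 1/|Y| = 303.8 Ω, ∠Z = −∠Y = 29.78°

29.78°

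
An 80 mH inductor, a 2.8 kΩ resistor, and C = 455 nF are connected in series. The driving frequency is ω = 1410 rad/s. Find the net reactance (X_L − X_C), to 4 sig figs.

-1446 Ω

X_L = ωL = 112.8 Ω
X_C = 1/(ωC) = 1559 Ω
X = 112.8 − 1559 = -1446 Ω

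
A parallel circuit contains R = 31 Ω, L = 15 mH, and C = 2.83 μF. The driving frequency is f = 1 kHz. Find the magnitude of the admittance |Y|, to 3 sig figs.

ω = 2πf = 6283 rad/s
X_L = ωL = 94.2 Ω
X_C = 1/(ωC) = 56.2 Ω
Parallel: admittances add. Y = 1/R + 1/(jωL) + jωC
Y = (0.0323 + j0.00717) S
|Y| = 0.0330 S → |Z| = 1/|Y| = 30.3 Ω, ∠Z = −∠Y = -12.5°

33.0 mS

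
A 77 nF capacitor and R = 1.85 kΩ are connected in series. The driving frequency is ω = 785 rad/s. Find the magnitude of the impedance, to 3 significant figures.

16600 Ω

X_C = 1/(ωC) = 16500 Ω
Z = 1850 − j16500 Ω
|Z| = √(1850² + 16500²) = 16600 Ω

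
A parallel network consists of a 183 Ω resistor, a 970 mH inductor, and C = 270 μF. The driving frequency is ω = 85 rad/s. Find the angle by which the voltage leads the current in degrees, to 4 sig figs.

X_L = ωL = 82.45 Ω
X_C = 1/(ωC) = 43.57 Ω
Parallel: admittances add. Y = 1/R + 1/(jωL) + jωC
Y = (0.005464 + j0.01082) S
|Y| = 0.01212 S → |Z| = 1/|Y| = 82.49 Ω, ∠Z = −∠Y = -63.21°

-63.21°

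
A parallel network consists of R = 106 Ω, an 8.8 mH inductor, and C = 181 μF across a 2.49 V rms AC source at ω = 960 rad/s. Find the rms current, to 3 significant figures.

140 mA

X_L = ωL = 8.45 Ω
X_C = 1/(ωC) = 5.76 Ω
Parallel: admittances add. Y = 1/R + 1/(jωL) + jωC
Y = (0.00943 + j0.0554) S
|Y| = 0.0562 S → |Z| = 1/|Y| = 17.8 Ω, ∠Z = −∠Y = -80.3°
I = V/|Z| = 2.49/17.8 = 140 mA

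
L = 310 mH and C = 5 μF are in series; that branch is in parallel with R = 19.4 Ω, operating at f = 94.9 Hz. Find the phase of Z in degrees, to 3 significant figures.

ω = 2πf = 596.3 rad/s
X_L = ωL = 185 Ω
X_C = 1/(ωC) = 335 Ω
Branch 1: Z₁ = R = 19.4 Ω
Branch 2 (series LC): Z₂ = j(X_L − X_C) = −j151 Ω
Parallel: Z = Z₁Z₂/(Z₁+Z₂), |Z| = 19.2 Ω, ∠Z = -7.34°

-7.34°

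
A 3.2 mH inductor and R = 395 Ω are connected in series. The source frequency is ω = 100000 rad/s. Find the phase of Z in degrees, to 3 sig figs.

39.0°

X_L = ωL = 320 Ω
Z = 395 + j320 Ω
|Z| = √(395² + 320²) = 508 Ω
∠Z = arctan(320/395) = 39.0°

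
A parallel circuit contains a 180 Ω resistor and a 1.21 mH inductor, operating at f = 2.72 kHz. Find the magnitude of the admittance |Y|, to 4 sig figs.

ω = 2πf = 17090 rad/s
X_L = ωL = 20.68 Ω
Parallel: admittances add. Y = 1/R + 1/(jωL)
Y = (0.005556 − j0.04836) S
|Y| = 0.04868 S → |Z| = 1/|Y| = 20.54 Ω, ∠Z = −∠Y = 83.45°

48.68 mS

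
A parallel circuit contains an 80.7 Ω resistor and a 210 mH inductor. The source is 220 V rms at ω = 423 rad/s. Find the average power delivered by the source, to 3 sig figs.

X_L = ωL = 88.8 Ω
Parallel: admittances add. Y = 1/R + 1/(jωL)
Y = (0.0124 − j0.0113) S
|Y| = 0.0167 S → |Z| = 1/|Y| = 59.7 Ω, ∠Z = −∠Y = 42.3°
I = V/|Z| = 3.68 A
P = VI cos φ = 220 × 3.68 × cos(42.3°) = 600 W

600 W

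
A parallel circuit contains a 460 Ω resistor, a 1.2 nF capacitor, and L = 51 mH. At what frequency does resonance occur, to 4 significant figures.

ω₀ = 1/√(LC) = 1/√(0.051 × 1.2e-09) = 127800 rad/s
f₀ = ω₀/(2π) = 20.34 kHz

20.34 kHz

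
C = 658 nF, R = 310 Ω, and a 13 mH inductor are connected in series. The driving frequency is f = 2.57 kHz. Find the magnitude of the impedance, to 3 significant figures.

ω = 2πf = 16150 rad/s
X_L = ωL = 210 Ω
X_C = 1/(ωC) = 94.1 Ω
Net reactance X = X_L − X_C = 116 Ω
Z = 310 + j116 Ω
|Z| = √(310² + 116²) = 331 Ω

331 Ω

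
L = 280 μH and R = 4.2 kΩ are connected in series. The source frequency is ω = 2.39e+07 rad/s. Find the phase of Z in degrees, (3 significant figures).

X_L = ωL = 6690 Ω
Z = 4200 + j6690 Ω
|Z| = √(4200² + 6690²) = 7900 Ω
∠Z = arctan(6690/4200) = 57.9°

57.9°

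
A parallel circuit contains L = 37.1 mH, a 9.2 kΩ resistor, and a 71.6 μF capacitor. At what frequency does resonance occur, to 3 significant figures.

ω₀ = 1/√(LC) = 1/√(0.0371 × 7.16e-05) = 613.6 rad/s
f₀ = ω₀/(2π) = 97.7 Hz

97.7 Hz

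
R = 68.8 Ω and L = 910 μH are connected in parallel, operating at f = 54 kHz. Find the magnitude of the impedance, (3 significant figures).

ω = 2πf = 339300 rad/s
X_L = ωL = 309 Ω
Parallel: admittances add. Y = 1/R + 1/(jωL)
Y = (0.0145 − j0.00324) S
|Y| = 0.0149 S → |Z| = 1/|Y| = 67.2 Ω, ∠Z = −∠Y = 12.6°

67.2 Ω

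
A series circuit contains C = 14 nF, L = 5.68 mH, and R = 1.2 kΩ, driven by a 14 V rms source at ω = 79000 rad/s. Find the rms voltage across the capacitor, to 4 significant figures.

9.862 V

X_L = ωL = 448.7 Ω
X_C = 1/(ωC) = 904.2 Ω
Net reactance X = X_L − X_C = -455.4 Ω
Z = 1200 − j455.4 Ω
|Z| = √(1200² + 455.4²) = 1284 Ω
I = V/|Z| = 10.91 mA
V_C = I·|Z_C| = 0.01091 × 904.2 = 9.862 V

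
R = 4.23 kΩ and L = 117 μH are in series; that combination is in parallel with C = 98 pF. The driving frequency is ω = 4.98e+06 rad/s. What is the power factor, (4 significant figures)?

X_L = ωL = 582.7 Ω
X_C = 1/(ωC) = 2049 Ω
Branch 1 (R+jX_L): Z₁ = 4230 + j582.7 Ω, |Z₁| = 4270 Ω
Branch 2 (−jX_C): Z₂ = −j2049 Ω
Parallel: Z = Z₁Z₂/(Z₁+Z₂), |Z| = 1954 Ω, ∠Z = -63.04°
cos φ = cos(-63.04°) = 0.4534

0.4534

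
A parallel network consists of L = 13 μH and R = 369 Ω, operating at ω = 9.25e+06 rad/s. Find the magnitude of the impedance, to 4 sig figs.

X_L = ωL = 120.2 Ω
Parallel: admittances add. Y = 1/R + 1/(jωL)
Y = (0.002710 − j0.008316) S
|Y| = 0.008746 S → |Z| = 1/|Y| = 114.3 Ω, ∠Z = −∠Y = 71.95°

114.3 Ω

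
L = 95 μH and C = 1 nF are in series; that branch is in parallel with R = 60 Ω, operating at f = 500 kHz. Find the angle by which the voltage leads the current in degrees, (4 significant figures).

ω = 2πf = 3.142e+06 rad/s
X_L = ωL = 298.5 Ω
X_C = 1/(ωC) = 318.3 Ω
Branch 1: Z₁ = R = 60.00 Ω
Branch 2 (series LC): Z₂ = j(X_L − X_C) = −j19.86 Ω
Parallel: Z = Z₁Z₂/(Z₁+Z₂), |Z| = 18.85 Ω, ∠Z = -71.69°

-71.69°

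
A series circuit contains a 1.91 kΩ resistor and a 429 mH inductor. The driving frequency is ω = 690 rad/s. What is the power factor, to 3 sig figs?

0.988

X_L = ωL = 296 Ω
Z = 1910 + j296 Ω
|Z| = √(1910² + 296²) = 1930 Ω
∠Z = arctan(296/1910) = 8.81°
cos φ = cos(8.81°) = 0.988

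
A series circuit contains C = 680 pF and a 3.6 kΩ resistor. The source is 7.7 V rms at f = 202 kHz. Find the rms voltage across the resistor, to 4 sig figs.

7.330 V

ω = 2πf = 1.269e+06 rad/s
X_C = 1/(ωC) = 1159 Ω
Z = 3600 − j1159 Ω
|Z| = √(3600² + 1159²) = 3782 Ω
I = V/|Z| = 2.036 mA
V_R = I·|Z_R| = 0.002036 × 3600 = 7.330 V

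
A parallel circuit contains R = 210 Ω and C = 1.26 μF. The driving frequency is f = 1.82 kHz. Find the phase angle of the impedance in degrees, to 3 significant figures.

-71.7°

ω = 2πf = 11440 rad/s
X_C = 1/(ωC) = 69.4 Ω
Parallel: admittances add. Y = 1/R + jωC
Y = (0.00476 + j0.0144) S
|Y| = 0.0152 S → |Z| = 1/|Y| = 65.9 Ω, ∠Z = −∠Y = -71.7°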